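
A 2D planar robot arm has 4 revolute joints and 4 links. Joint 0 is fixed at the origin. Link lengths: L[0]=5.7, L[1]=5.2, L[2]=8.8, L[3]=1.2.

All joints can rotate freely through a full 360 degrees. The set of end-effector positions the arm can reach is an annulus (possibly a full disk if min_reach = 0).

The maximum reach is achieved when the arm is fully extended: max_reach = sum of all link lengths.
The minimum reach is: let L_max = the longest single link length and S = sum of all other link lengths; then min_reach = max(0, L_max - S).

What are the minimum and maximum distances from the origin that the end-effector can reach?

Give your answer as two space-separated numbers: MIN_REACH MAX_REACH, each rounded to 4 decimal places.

Answer: 0.0000 20.9000

Derivation:
Link lengths: [5.7, 5.2, 8.8, 1.2]
max_reach = 5.7 + 5.2 + 8.8 + 1.2 = 20.9
L_max = max([5.7, 5.2, 8.8, 1.2]) = 8.8
S (sum of others) = 20.9 - 8.8 = 12.1
min_reach = max(0, 8.8 - 12.1) = max(0, -3.3) = 0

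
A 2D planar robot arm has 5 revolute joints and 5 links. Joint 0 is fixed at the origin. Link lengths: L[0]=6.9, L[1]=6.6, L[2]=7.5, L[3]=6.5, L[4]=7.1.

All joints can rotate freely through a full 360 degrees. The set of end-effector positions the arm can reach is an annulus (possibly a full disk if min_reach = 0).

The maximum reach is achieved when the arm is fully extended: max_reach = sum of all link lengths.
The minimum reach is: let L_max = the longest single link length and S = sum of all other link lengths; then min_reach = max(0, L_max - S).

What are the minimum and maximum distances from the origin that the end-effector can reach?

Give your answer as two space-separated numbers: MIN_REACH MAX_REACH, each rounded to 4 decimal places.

Link lengths: [6.9, 6.6, 7.5, 6.5, 7.1]
max_reach = 6.9 + 6.6 + 7.5 + 6.5 + 7.1 = 34.6
L_max = max([6.9, 6.6, 7.5, 6.5, 7.1]) = 7.5
S (sum of others) = 34.6 - 7.5 = 27.1
min_reach = max(0, 7.5 - 27.1) = max(0, -19.6) = 0

Answer: 0.0000 34.6000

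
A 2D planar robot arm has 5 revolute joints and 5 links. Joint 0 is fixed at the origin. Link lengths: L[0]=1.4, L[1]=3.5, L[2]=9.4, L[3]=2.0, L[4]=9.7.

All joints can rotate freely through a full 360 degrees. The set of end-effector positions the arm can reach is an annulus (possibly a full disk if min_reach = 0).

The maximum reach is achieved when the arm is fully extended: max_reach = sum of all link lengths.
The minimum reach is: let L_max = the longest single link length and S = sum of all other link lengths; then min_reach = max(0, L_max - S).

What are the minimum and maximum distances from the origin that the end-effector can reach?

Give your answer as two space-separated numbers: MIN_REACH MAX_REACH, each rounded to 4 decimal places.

Answer: 0.0000 26.0000

Derivation:
Link lengths: [1.4, 3.5, 9.4, 2.0, 9.7]
max_reach = 1.4 + 3.5 + 9.4 + 2 + 9.7 = 26
L_max = max([1.4, 3.5, 9.4, 2.0, 9.7]) = 9.7
S (sum of others) = 26 - 9.7 = 16.3
min_reach = max(0, 9.7 - 16.3) = max(0, -6.6) = 0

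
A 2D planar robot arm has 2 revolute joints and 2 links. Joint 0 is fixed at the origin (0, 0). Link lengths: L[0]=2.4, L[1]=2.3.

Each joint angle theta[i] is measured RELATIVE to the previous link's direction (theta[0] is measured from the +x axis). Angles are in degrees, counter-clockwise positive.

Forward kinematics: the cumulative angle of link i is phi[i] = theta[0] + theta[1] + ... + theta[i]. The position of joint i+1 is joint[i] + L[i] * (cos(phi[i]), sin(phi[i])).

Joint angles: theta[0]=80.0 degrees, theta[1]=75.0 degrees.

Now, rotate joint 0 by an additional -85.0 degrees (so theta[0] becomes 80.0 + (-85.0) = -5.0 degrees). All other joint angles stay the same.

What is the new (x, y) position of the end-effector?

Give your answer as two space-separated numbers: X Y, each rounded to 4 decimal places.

joint[0] = (0.0000, 0.0000)  (base)
link 0: phi[0] = -5 = -5 deg
  cos(-5 deg) = 0.9962, sin(-5 deg) = -0.0872
  joint[1] = (0.0000, 0.0000) + 2.4 * (0.9962, -0.0872) = (0.0000 + 2.3909, 0.0000 + -0.2092) = (2.3909, -0.2092)
link 1: phi[1] = -5 + 75 = 70 deg
  cos(70 deg) = 0.3420, sin(70 deg) = 0.9397
  joint[2] = (2.3909, -0.2092) + 2.3 * (0.3420, 0.9397) = (2.3909 + 0.7866, -0.2092 + 2.1613) = (3.1775, 1.9521)
End effector: (3.1775, 1.9521)

Answer: 3.1775 1.9521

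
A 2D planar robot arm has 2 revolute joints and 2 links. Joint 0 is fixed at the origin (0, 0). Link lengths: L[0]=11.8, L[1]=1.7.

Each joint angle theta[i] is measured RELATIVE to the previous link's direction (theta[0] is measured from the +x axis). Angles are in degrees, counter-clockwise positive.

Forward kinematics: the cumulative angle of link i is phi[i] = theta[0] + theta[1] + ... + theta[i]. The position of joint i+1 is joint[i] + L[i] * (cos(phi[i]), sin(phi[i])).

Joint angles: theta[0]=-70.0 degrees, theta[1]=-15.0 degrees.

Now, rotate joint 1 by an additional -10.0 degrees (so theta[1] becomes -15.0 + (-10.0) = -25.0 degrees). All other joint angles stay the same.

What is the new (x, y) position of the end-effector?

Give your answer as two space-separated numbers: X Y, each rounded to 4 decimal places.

joint[0] = (0.0000, 0.0000)  (base)
link 0: phi[0] = -70 = -70 deg
  cos(-70 deg) = 0.3420, sin(-70 deg) = -0.9397
  joint[1] = (0.0000, 0.0000) + 11.8 * (0.3420, -0.9397) = (0.0000 + 4.0358, 0.0000 + -11.0884) = (4.0358, -11.0884)
link 1: phi[1] = -70 + -25 = -95 deg
  cos(-95 deg) = -0.0872, sin(-95 deg) = -0.9962
  joint[2] = (4.0358, -11.0884) + 1.7 * (-0.0872, -0.9962) = (4.0358 + -0.1482, -11.0884 + -1.6935) = (3.8877, -12.7819)
End effector: (3.8877, -12.7819)

Answer: 3.8877 -12.7819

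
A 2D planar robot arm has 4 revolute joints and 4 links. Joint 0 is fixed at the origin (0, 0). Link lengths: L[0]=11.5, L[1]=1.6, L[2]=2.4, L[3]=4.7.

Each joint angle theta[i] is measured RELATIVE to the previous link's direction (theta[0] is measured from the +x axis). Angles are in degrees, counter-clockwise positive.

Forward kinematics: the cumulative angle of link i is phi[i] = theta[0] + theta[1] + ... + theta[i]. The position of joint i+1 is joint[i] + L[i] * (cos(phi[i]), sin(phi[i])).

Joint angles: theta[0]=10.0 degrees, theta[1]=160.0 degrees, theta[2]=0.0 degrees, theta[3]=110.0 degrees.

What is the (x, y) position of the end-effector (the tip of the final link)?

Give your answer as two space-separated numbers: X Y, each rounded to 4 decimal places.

Answer: 8.2022 -1.9370

Derivation:
joint[0] = (0.0000, 0.0000)  (base)
link 0: phi[0] = 10 = 10 deg
  cos(10 deg) = 0.9848, sin(10 deg) = 0.1736
  joint[1] = (0.0000, 0.0000) + 11.5 * (0.9848, 0.1736) = (0.0000 + 11.3253, 0.0000 + 1.9970) = (11.3253, 1.9970)
link 1: phi[1] = 10 + 160 = 170 deg
  cos(170 deg) = -0.9848, sin(170 deg) = 0.1736
  joint[2] = (11.3253, 1.9970) + 1.6 * (-0.9848, 0.1736) = (11.3253 + -1.5757, 1.9970 + 0.2778) = (9.7496, 2.2748)
link 2: phi[2] = 10 + 160 + 0 = 170 deg
  cos(170 deg) = -0.9848, sin(170 deg) = 0.1736
  joint[3] = (9.7496, 2.2748) + 2.4 * (-0.9848, 0.1736) = (9.7496 + -2.3635, 2.2748 + 0.4168) = (7.3861, 2.6915)
link 3: phi[3] = 10 + 160 + 0 + 110 = 280 deg
  cos(280 deg) = 0.1736, sin(280 deg) = -0.9848
  joint[4] = (7.3861, 2.6915) + 4.7 * (0.1736, -0.9848) = (7.3861 + 0.8161, 2.6915 + -4.6286) = (8.2022, -1.9370)
End effector: (8.2022, -1.9370)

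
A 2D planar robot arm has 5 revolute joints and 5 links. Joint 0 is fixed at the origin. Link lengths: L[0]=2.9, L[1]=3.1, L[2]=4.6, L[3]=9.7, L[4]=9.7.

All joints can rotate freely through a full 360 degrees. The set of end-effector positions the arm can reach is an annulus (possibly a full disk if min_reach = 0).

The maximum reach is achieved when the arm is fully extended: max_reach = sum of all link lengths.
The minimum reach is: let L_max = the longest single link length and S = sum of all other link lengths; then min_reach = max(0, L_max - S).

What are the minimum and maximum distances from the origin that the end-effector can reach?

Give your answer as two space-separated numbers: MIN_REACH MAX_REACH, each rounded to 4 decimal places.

Link lengths: [2.9, 3.1, 4.6, 9.7, 9.7]
max_reach = 2.9 + 3.1 + 4.6 + 9.7 + 9.7 = 30
L_max = max([2.9, 3.1, 4.6, 9.7, 9.7]) = 9.7
S (sum of others) = 30 - 9.7 = 20.3
min_reach = max(0, 9.7 - 20.3) = max(0, -10.6) = 0

Answer: 0.0000 30.0000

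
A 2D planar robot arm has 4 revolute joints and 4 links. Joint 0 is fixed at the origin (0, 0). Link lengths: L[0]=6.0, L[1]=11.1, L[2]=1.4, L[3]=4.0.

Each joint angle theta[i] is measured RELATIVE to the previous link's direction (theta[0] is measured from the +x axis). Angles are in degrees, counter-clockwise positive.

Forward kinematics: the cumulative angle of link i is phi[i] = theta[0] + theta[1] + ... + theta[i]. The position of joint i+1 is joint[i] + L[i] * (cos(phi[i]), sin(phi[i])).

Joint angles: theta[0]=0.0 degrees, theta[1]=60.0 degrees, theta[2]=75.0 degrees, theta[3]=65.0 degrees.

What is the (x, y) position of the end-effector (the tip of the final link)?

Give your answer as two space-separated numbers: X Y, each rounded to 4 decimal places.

joint[0] = (0.0000, 0.0000)  (base)
link 0: phi[0] = 0 = 0 deg
  cos(0 deg) = 1.0000, sin(0 deg) = 0.0000
  joint[1] = (0.0000, 0.0000) + 6 * (1.0000, 0.0000) = (0.0000 + 6.0000, 0.0000 + 0.0000) = (6.0000, 0.0000)
link 1: phi[1] = 0 + 60 = 60 deg
  cos(60 deg) = 0.5000, sin(60 deg) = 0.8660
  joint[2] = (6.0000, 0.0000) + 11.1 * (0.5000, 0.8660) = (6.0000 + 5.5500, 0.0000 + 9.6129) = (11.5500, 9.6129)
link 2: phi[2] = 0 + 60 + 75 = 135 deg
  cos(135 deg) = -0.7071, sin(135 deg) = 0.7071
  joint[3] = (11.5500, 9.6129) + 1.4 * (-0.7071, 0.7071) = (11.5500 + -0.9899, 9.6129 + 0.9899) = (10.5601, 10.6028)
link 3: phi[3] = 0 + 60 + 75 + 65 = 200 deg
  cos(200 deg) = -0.9397, sin(200 deg) = -0.3420
  joint[4] = (10.5601, 10.6028) + 4 * (-0.9397, -0.3420) = (10.5601 + -3.7588, 10.6028 + -1.3681) = (6.8013, 9.2348)
End effector: (6.8013, 9.2348)

Answer: 6.8013 9.2348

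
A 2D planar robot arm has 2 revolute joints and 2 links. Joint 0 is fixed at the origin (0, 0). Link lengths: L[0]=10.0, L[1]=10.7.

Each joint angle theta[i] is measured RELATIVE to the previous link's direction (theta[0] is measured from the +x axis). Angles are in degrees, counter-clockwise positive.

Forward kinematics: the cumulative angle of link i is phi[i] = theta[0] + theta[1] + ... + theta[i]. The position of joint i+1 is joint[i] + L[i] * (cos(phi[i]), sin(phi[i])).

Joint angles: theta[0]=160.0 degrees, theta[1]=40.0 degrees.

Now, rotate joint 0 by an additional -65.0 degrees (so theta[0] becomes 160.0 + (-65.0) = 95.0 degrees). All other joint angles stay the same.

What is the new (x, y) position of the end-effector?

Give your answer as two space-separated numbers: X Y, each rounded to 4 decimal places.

Answer: -8.4376 17.5280

Derivation:
joint[0] = (0.0000, 0.0000)  (base)
link 0: phi[0] = 95 = 95 deg
  cos(95 deg) = -0.0872, sin(95 deg) = 0.9962
  joint[1] = (0.0000, 0.0000) + 10 * (-0.0872, 0.9962) = (0.0000 + -0.8716, 0.0000 + 9.9619) = (-0.8716, 9.9619)
link 1: phi[1] = 95 + 40 = 135 deg
  cos(135 deg) = -0.7071, sin(135 deg) = 0.7071
  joint[2] = (-0.8716, 9.9619) + 10.7 * (-0.7071, 0.7071) = (-0.8716 + -7.5660, 9.9619 + 7.5660) = (-8.4376, 17.5280)
End effector: (-8.4376, 17.5280)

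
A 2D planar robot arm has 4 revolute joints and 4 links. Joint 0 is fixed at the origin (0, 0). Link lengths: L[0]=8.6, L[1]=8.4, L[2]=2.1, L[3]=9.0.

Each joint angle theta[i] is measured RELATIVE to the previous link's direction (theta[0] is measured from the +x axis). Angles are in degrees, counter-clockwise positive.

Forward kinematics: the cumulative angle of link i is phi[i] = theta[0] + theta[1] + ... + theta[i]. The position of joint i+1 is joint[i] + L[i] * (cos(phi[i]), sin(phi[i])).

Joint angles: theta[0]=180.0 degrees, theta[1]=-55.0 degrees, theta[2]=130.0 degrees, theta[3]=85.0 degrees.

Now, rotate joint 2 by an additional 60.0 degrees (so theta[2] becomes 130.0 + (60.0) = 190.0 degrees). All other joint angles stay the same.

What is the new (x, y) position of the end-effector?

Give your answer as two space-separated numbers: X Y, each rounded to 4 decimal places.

Answer: -5.0387 11.1810

Derivation:
joint[0] = (0.0000, 0.0000)  (base)
link 0: phi[0] = 180 = 180 deg
  cos(180 deg) = -1.0000, sin(180 deg) = 0.0000
  joint[1] = (0.0000, 0.0000) + 8.6 * (-1.0000, 0.0000) = (0.0000 + -8.6000, 0.0000 + 0.0000) = (-8.6000, 0.0000)
link 1: phi[1] = 180 + -55 = 125 deg
  cos(125 deg) = -0.5736, sin(125 deg) = 0.8192
  joint[2] = (-8.6000, 0.0000) + 8.4 * (-0.5736, 0.8192) = (-8.6000 + -4.8180, 0.0000 + 6.8809) = (-13.4180, 6.8809)
link 2: phi[2] = 180 + -55 + 190 = 315 deg
  cos(315 deg) = 0.7071, sin(315 deg) = -0.7071
  joint[3] = (-13.4180, 6.8809) + 2.1 * (0.7071, -0.7071) = (-13.4180 + 1.4849, 6.8809 + -1.4849) = (-11.9331, 5.3960)
link 3: phi[3] = 180 + -55 + 190 + 85 = 400 deg
  cos(400 deg) = 0.7660, sin(400 deg) = 0.6428
  joint[4] = (-11.9331, 5.3960) + 9 * (0.7660, 0.6428) = (-11.9331 + 6.8944, 5.3960 + 5.7851) = (-5.0387, 11.1810)
End effector: (-5.0387, 11.1810)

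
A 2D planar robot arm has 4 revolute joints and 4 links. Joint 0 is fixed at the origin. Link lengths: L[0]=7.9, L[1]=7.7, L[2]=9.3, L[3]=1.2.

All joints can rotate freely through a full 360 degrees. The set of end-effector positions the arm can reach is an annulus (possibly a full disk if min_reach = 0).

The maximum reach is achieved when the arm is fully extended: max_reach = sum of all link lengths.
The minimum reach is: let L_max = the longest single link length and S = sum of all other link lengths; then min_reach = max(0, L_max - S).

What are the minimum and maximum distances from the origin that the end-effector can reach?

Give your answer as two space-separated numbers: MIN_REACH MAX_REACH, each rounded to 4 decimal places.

Link lengths: [7.9, 7.7, 9.3, 1.2]
max_reach = 7.9 + 7.7 + 9.3 + 1.2 = 26.1
L_max = max([7.9, 7.7, 9.3, 1.2]) = 9.3
S (sum of others) = 26.1 - 9.3 = 16.8
min_reach = max(0, 9.3 - 16.8) = max(0, -7.5) = 0

Answer: 0.0000 26.1000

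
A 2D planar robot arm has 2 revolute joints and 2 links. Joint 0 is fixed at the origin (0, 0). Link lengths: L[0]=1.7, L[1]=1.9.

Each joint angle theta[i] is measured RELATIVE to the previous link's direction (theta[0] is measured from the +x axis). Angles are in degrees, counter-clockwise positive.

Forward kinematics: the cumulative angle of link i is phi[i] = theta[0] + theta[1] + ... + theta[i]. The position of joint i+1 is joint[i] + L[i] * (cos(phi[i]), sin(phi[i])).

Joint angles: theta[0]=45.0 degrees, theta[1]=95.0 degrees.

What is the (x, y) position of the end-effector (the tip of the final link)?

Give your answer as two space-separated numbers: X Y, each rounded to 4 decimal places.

joint[0] = (0.0000, 0.0000)  (base)
link 0: phi[0] = 45 = 45 deg
  cos(45 deg) = 0.7071, sin(45 deg) = 0.7071
  joint[1] = (0.0000, 0.0000) + 1.7 * (0.7071, 0.7071) = (0.0000 + 1.2021, 0.0000 + 1.2021) = (1.2021, 1.2021)
link 1: phi[1] = 45 + 95 = 140 deg
  cos(140 deg) = -0.7660, sin(140 deg) = 0.6428
  joint[2] = (1.2021, 1.2021) + 1.9 * (-0.7660, 0.6428) = (1.2021 + -1.4555, 1.2021 + 1.2213) = (-0.2534, 2.4234)
End effector: (-0.2534, 2.4234)

Answer: -0.2534 2.4234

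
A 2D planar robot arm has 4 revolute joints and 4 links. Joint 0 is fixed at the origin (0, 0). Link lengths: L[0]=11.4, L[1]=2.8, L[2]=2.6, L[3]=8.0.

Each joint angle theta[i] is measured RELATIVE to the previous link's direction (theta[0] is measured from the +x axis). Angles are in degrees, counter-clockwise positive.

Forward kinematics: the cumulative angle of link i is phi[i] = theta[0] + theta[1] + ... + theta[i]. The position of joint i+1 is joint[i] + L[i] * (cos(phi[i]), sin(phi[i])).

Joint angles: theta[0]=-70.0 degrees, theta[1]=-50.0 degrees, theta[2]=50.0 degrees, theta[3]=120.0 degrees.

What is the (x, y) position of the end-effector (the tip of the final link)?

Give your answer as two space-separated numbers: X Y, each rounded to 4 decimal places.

Answer: 8.5306 -9.4522

Derivation:
joint[0] = (0.0000, 0.0000)  (base)
link 0: phi[0] = -70 = -70 deg
  cos(-70 deg) = 0.3420, sin(-70 deg) = -0.9397
  joint[1] = (0.0000, 0.0000) + 11.4 * (0.3420, -0.9397) = (0.0000 + 3.8990, 0.0000 + -10.7125) = (3.8990, -10.7125)
link 1: phi[1] = -70 + -50 = -120 deg
  cos(-120 deg) = -0.5000, sin(-120 deg) = -0.8660
  joint[2] = (3.8990, -10.7125) + 2.8 * (-0.5000, -0.8660) = (3.8990 + -1.4000, -10.7125 + -2.4249) = (2.4990, -13.1374)
link 2: phi[2] = -70 + -50 + 50 = -70 deg
  cos(-70 deg) = 0.3420, sin(-70 deg) = -0.9397
  joint[3] = (2.4990, -13.1374) + 2.6 * (0.3420, -0.9397) = (2.4990 + 0.8893, -13.1374 + -2.4432) = (3.3883, -15.5806)
link 3: phi[3] = -70 + -50 + 50 + 120 = 50 deg
  cos(50 deg) = 0.6428, sin(50 deg) = 0.7660
  joint[4] = (3.3883, -15.5806) + 8 * (0.6428, 0.7660) = (3.3883 + 5.1423, -15.5806 + 6.1284) = (8.5306, -9.4522)
End effector: (8.5306, -9.4522)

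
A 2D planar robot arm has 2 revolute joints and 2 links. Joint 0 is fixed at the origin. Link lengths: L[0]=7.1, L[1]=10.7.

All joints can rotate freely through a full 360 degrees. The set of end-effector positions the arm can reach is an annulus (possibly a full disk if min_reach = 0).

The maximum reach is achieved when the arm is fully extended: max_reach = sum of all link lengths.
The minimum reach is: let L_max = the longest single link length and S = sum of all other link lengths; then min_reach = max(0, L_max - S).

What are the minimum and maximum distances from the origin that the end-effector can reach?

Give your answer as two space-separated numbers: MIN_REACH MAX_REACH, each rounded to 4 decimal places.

Link lengths: [7.1, 10.7]
max_reach = 7.1 + 10.7 = 17.8
L_max = max([7.1, 10.7]) = 10.7
S (sum of others) = 17.8 - 10.7 = 7.1
min_reach = max(0, 10.7 - 7.1) = max(0, 3.6) = 3.6

Answer: 3.6000 17.8000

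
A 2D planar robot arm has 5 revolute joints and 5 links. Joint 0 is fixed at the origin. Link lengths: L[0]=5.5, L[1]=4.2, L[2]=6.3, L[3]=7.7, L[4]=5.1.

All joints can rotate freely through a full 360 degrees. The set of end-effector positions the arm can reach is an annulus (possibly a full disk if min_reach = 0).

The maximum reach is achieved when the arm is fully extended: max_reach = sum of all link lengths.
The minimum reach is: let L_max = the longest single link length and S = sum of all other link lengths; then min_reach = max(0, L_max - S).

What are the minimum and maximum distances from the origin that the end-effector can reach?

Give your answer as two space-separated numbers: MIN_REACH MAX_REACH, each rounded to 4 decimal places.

Link lengths: [5.5, 4.2, 6.3, 7.7, 5.1]
max_reach = 5.5 + 4.2 + 6.3 + 7.7 + 5.1 = 28.8
L_max = max([5.5, 4.2, 6.3, 7.7, 5.1]) = 7.7
S (sum of others) = 28.8 - 7.7 = 21.1
min_reach = max(0, 7.7 - 21.1) = max(0, -13.4) = 0

Answer: 0.0000 28.8000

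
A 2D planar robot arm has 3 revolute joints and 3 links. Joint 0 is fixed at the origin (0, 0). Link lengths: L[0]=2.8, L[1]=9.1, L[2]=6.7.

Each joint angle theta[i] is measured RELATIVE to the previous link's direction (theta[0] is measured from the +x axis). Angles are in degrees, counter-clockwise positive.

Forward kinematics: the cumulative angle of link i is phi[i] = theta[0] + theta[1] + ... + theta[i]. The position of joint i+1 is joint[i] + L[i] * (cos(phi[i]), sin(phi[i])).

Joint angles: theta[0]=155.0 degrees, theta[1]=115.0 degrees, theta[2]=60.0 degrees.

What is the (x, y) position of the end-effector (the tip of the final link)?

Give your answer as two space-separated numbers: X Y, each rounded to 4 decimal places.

Answer: 3.2647 -11.2667

Derivation:
joint[0] = (0.0000, 0.0000)  (base)
link 0: phi[0] = 155 = 155 deg
  cos(155 deg) = -0.9063, sin(155 deg) = 0.4226
  joint[1] = (0.0000, 0.0000) + 2.8 * (-0.9063, 0.4226) = (0.0000 + -2.5377, 0.0000 + 1.1833) = (-2.5377, 1.1833)
link 1: phi[1] = 155 + 115 = 270 deg
  cos(270 deg) = -0.0000, sin(270 deg) = -1.0000
  joint[2] = (-2.5377, 1.1833) + 9.1 * (-0.0000, -1.0000) = (-2.5377 + -0.0000, 1.1833 + -9.1000) = (-2.5377, -7.9167)
link 2: phi[2] = 155 + 115 + 60 = 330 deg
  cos(330 deg) = 0.8660, sin(330 deg) = -0.5000
  joint[3] = (-2.5377, -7.9167) + 6.7 * (0.8660, -0.5000) = (-2.5377 + 5.8024, -7.9167 + -3.3500) = (3.2647, -11.2667)
End effector: (3.2647, -11.2667)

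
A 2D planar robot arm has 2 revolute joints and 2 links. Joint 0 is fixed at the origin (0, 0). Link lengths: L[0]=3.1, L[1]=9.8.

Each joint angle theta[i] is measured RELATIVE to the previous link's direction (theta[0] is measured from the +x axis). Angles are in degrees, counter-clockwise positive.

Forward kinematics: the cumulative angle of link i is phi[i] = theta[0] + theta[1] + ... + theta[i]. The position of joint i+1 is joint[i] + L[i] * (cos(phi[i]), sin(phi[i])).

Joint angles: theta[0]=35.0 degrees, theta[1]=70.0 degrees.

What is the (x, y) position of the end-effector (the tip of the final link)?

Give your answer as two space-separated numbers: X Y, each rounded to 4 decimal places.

Answer: 0.0029 11.2442

Derivation:
joint[0] = (0.0000, 0.0000)  (base)
link 0: phi[0] = 35 = 35 deg
  cos(35 deg) = 0.8192, sin(35 deg) = 0.5736
  joint[1] = (0.0000, 0.0000) + 3.1 * (0.8192, 0.5736) = (0.0000 + 2.5394, 0.0000 + 1.7781) = (2.5394, 1.7781)
link 1: phi[1] = 35 + 70 = 105 deg
  cos(105 deg) = -0.2588, sin(105 deg) = 0.9659
  joint[2] = (2.5394, 1.7781) + 9.8 * (-0.2588, 0.9659) = (2.5394 + -2.5364, 1.7781 + 9.4661) = (0.0029, 11.2442)
End effector: (0.0029, 11.2442)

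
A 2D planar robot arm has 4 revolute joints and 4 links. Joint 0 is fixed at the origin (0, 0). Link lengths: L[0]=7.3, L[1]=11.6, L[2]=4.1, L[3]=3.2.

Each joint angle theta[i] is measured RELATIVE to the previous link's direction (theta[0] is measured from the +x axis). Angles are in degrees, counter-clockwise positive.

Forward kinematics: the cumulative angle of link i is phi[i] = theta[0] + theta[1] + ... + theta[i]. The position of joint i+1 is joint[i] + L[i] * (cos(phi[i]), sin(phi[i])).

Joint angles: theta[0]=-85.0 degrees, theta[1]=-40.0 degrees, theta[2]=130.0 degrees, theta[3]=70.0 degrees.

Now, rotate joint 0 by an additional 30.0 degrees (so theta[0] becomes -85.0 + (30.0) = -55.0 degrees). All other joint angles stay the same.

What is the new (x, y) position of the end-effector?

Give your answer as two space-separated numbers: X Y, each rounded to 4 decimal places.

Answer: 5.7064 -12.0930

Derivation:
joint[0] = (0.0000, 0.0000)  (base)
link 0: phi[0] = -55 = -55 deg
  cos(-55 deg) = 0.5736, sin(-55 deg) = -0.8192
  joint[1] = (0.0000, 0.0000) + 7.3 * (0.5736, -0.8192) = (0.0000 + 4.1871, 0.0000 + -5.9798) = (4.1871, -5.9798)
link 1: phi[1] = -55 + -40 = -95 deg
  cos(-95 deg) = -0.0872, sin(-95 deg) = -0.9962
  joint[2] = (4.1871, -5.9798) + 11.6 * (-0.0872, -0.9962) = (4.1871 + -1.0110, -5.9798 + -11.5559) = (3.1761, -17.5357)
link 2: phi[2] = -55 + -40 + 130 = 35 deg
  cos(35 deg) = 0.8192, sin(35 deg) = 0.5736
  joint[3] = (3.1761, -17.5357) + 4.1 * (0.8192, 0.5736) = (3.1761 + 3.3585, -17.5357 + 2.3517) = (6.5346, -15.1840)
link 3: phi[3] = -55 + -40 + 130 + 70 = 105 deg
  cos(105 deg) = -0.2588, sin(105 deg) = 0.9659
  joint[4] = (6.5346, -15.1840) + 3.2 * (-0.2588, 0.9659) = (6.5346 + -0.8282, -15.1840 + 3.0910) = (5.7064, -12.0930)
End effector: (5.7064, -12.0930)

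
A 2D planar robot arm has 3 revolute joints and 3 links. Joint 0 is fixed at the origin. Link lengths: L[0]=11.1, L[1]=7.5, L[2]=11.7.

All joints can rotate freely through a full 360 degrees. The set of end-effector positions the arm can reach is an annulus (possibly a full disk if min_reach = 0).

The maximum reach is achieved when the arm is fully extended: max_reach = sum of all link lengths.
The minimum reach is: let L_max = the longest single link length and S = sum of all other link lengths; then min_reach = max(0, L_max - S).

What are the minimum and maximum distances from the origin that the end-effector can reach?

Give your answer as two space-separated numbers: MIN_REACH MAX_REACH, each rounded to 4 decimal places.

Answer: 0.0000 30.3000

Derivation:
Link lengths: [11.1, 7.5, 11.7]
max_reach = 11.1 + 7.5 + 11.7 = 30.3
L_max = max([11.1, 7.5, 11.7]) = 11.7
S (sum of others) = 30.3 - 11.7 = 18.6
min_reach = max(0, 11.7 - 18.6) = max(0, -6.9) = 0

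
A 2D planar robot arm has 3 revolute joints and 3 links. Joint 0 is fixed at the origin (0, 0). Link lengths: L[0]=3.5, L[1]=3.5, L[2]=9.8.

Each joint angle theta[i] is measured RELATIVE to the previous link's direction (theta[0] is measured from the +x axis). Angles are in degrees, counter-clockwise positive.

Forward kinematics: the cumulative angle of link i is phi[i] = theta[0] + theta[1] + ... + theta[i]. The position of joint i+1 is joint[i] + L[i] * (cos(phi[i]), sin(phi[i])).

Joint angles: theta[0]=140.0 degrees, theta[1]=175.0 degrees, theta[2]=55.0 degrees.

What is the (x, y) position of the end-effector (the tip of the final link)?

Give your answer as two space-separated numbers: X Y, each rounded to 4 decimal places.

joint[0] = (0.0000, 0.0000)  (base)
link 0: phi[0] = 140 = 140 deg
  cos(140 deg) = -0.7660, sin(140 deg) = 0.6428
  joint[1] = (0.0000, 0.0000) + 3.5 * (-0.7660, 0.6428) = (0.0000 + -2.6812, 0.0000 + 2.2498) = (-2.6812, 2.2498)
link 1: phi[1] = 140 + 175 = 315 deg
  cos(315 deg) = 0.7071, sin(315 deg) = -0.7071
  joint[2] = (-2.6812, 2.2498) + 3.5 * (0.7071, -0.7071) = (-2.6812 + 2.4749, 2.2498 + -2.4749) = (-0.2063, -0.2251)
link 2: phi[2] = 140 + 175 + 55 = 370 deg
  cos(370 deg) = 0.9848, sin(370 deg) = 0.1736
  joint[3] = (-0.2063, -0.2251) + 9.8 * (0.9848, 0.1736) = (-0.2063 + 9.6511, -0.2251 + 1.7018) = (9.4448, 1.4766)
End effector: (9.4448, 1.4766)

Answer: 9.4448 1.4766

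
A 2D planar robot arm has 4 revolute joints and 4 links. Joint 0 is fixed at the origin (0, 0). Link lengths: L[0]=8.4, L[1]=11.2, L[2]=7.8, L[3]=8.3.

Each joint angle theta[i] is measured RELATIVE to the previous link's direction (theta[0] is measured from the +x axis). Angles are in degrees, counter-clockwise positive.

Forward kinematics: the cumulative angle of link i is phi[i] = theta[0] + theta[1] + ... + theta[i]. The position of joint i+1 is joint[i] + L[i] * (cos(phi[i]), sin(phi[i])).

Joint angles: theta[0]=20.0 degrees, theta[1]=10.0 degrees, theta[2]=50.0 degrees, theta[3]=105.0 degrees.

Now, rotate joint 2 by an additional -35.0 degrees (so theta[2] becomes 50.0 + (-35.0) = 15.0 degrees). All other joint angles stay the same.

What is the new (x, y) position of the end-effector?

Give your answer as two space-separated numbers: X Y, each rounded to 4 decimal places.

joint[0] = (0.0000, 0.0000)  (base)
link 0: phi[0] = 20 = 20 deg
  cos(20 deg) = 0.9397, sin(20 deg) = 0.3420
  joint[1] = (0.0000, 0.0000) + 8.4 * (0.9397, 0.3420) = (0.0000 + 7.8934, 0.0000 + 2.8730) = (7.8934, 2.8730)
link 1: phi[1] = 20 + 10 = 30 deg
  cos(30 deg) = 0.8660, sin(30 deg) = 0.5000
  joint[2] = (7.8934, 2.8730) + 11.2 * (0.8660, 0.5000) = (7.8934 + 9.6995, 2.8730 + 5.6000) = (17.5929, 8.4730)
link 2: phi[2] = 20 + 10 + 15 = 45 deg
  cos(45 deg) = 0.7071, sin(45 deg) = 0.7071
  joint[3] = (17.5929, 8.4730) + 7.8 * (0.7071, 0.7071) = (17.5929 + 5.5154, 8.4730 + 5.5154) = (23.1083, 13.9884)
link 3: phi[3] = 20 + 10 + 15 + 105 = 150 deg
  cos(150 deg) = -0.8660, sin(150 deg) = 0.5000
  joint[4] = (23.1083, 13.9884) + 8.3 * (-0.8660, 0.5000) = (23.1083 + -7.1880, 13.9884 + 4.1500) = (15.9203, 18.1384)
End effector: (15.9203, 18.1384)

Answer: 15.9203 18.1384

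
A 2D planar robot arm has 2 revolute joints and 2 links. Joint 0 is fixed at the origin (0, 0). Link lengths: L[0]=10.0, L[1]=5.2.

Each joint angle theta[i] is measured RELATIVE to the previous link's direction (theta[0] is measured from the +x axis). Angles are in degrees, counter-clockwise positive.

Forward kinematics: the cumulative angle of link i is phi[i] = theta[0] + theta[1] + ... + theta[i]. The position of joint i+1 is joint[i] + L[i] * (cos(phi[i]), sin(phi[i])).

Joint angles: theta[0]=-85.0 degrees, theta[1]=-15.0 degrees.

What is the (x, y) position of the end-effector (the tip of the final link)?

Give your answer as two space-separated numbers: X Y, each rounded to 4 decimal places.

Answer: -0.0314 -15.0829

Derivation:
joint[0] = (0.0000, 0.0000)  (base)
link 0: phi[0] = -85 = -85 deg
  cos(-85 deg) = 0.0872, sin(-85 deg) = -0.9962
  joint[1] = (0.0000, 0.0000) + 10 * (0.0872, -0.9962) = (0.0000 + 0.8716, 0.0000 + -9.9619) = (0.8716, -9.9619)
link 1: phi[1] = -85 + -15 = -100 deg
  cos(-100 deg) = -0.1736, sin(-100 deg) = -0.9848
  joint[2] = (0.8716, -9.9619) + 5.2 * (-0.1736, -0.9848) = (0.8716 + -0.9030, -9.9619 + -5.1210) = (-0.0314, -15.0829)
End effector: (-0.0314, -15.0829)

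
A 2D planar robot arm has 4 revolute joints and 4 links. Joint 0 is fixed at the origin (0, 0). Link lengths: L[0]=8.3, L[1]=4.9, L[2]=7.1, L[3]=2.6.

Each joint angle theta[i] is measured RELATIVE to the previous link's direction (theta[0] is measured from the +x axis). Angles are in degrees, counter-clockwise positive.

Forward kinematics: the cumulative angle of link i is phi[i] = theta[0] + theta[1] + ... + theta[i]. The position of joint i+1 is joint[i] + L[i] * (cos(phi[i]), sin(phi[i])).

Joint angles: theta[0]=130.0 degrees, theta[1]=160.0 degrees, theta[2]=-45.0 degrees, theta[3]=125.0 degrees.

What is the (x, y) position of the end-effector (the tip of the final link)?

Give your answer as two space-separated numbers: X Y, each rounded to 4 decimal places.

Answer: -4.0993 -4.2296

Derivation:
joint[0] = (0.0000, 0.0000)  (base)
link 0: phi[0] = 130 = 130 deg
  cos(130 deg) = -0.6428, sin(130 deg) = 0.7660
  joint[1] = (0.0000, 0.0000) + 8.3 * (-0.6428, 0.7660) = (0.0000 + -5.3351, 0.0000 + 6.3582) = (-5.3351, 6.3582)
link 1: phi[1] = 130 + 160 = 290 deg
  cos(290 deg) = 0.3420, sin(290 deg) = -0.9397
  joint[2] = (-5.3351, 6.3582) + 4.9 * (0.3420, -0.9397) = (-5.3351 + 1.6759, 6.3582 + -4.6045) = (-3.6592, 1.7537)
link 2: phi[2] = 130 + 160 + -45 = 245 deg
  cos(245 deg) = -0.4226, sin(245 deg) = -0.9063
  joint[3] = (-3.6592, 1.7537) + 7.1 * (-0.4226, -0.9063) = (-3.6592 + -3.0006, 1.7537 + -6.4348) = (-6.6598, -4.6811)
link 3: phi[3] = 130 + 160 + -45 + 125 = 370 deg
  cos(370 deg) = 0.9848, sin(370 deg) = 0.1736
  joint[4] = (-6.6598, -4.6811) + 2.6 * (0.9848, 0.1736) = (-6.6598 + 2.5605, -4.6811 + 0.4515) = (-4.0993, -4.2296)
End effector: (-4.0993, -4.2296)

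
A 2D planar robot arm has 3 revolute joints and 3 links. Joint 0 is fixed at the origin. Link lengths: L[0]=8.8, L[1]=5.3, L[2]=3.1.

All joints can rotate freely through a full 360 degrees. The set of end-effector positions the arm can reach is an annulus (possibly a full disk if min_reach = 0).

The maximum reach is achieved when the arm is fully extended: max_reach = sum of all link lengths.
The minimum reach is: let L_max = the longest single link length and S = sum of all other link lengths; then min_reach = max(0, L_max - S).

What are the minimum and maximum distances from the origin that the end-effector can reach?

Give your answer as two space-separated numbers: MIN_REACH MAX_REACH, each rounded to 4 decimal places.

Answer: 0.4000 17.2000

Derivation:
Link lengths: [8.8, 5.3, 3.1]
max_reach = 8.8 + 5.3 + 3.1 = 17.2
L_max = max([8.8, 5.3, 3.1]) = 8.8
S (sum of others) = 17.2 - 8.8 = 8.4
min_reach = max(0, 8.8 - 8.4) = max(0, 0.4) = 0.4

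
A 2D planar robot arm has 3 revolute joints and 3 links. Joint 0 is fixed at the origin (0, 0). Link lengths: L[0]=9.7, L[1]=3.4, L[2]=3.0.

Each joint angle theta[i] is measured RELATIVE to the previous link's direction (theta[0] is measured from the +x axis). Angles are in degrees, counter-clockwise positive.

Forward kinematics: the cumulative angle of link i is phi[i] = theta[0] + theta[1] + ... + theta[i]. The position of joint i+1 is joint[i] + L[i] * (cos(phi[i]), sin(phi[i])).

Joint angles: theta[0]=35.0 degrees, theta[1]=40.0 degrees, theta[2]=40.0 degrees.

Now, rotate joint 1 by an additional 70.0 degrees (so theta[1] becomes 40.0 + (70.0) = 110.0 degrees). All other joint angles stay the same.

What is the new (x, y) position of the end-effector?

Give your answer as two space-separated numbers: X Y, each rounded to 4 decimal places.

joint[0] = (0.0000, 0.0000)  (base)
link 0: phi[0] = 35 = 35 deg
  cos(35 deg) = 0.8192, sin(35 deg) = 0.5736
  joint[1] = (0.0000, 0.0000) + 9.7 * (0.8192, 0.5736) = (0.0000 + 7.9458, 0.0000 + 5.5637) = (7.9458, 5.5637)
link 1: phi[1] = 35 + 110 = 145 deg
  cos(145 deg) = -0.8192, sin(145 deg) = 0.5736
  joint[2] = (7.9458, 5.5637) + 3.4 * (-0.8192, 0.5736) = (7.9458 + -2.7851, 5.5637 + 1.9502) = (5.1607, 7.5139)
link 2: phi[2] = 35 + 110 + 40 = 185 deg
  cos(185 deg) = -0.9962, sin(185 deg) = -0.0872
  joint[3] = (5.1607, 7.5139) + 3 * (-0.9962, -0.0872) = (5.1607 + -2.9886, 7.5139 + -0.2615) = (2.1721, 7.2524)
End effector: (2.1721, 7.2524)

Answer: 2.1721 7.2524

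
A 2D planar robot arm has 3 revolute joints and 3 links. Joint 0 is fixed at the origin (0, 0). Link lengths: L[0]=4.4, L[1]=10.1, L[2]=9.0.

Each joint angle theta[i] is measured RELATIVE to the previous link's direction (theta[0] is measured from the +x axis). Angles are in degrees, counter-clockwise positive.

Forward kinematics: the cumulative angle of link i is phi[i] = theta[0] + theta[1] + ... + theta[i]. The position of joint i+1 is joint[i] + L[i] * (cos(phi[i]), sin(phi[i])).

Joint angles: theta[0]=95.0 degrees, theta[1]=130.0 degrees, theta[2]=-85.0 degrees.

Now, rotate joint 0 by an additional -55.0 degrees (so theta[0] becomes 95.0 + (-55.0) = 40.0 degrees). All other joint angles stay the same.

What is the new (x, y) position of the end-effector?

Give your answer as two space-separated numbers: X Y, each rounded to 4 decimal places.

joint[0] = (0.0000, 0.0000)  (base)
link 0: phi[0] = 40 = 40 deg
  cos(40 deg) = 0.7660, sin(40 deg) = 0.6428
  joint[1] = (0.0000, 0.0000) + 4.4 * (0.7660, 0.6428) = (0.0000 + 3.3706, 0.0000 + 2.8283) = (3.3706, 2.8283)
link 1: phi[1] = 40 + 130 = 170 deg
  cos(170 deg) = -0.9848, sin(170 deg) = 0.1736
  joint[2] = (3.3706, 2.8283) + 10.1 * (-0.9848, 0.1736) = (3.3706 + -9.9466, 2.8283 + 1.7538) = (-6.5760, 4.5821)
link 2: phi[2] = 40 + 130 + -85 = 85 deg
  cos(85 deg) = 0.0872, sin(85 deg) = 0.9962
  joint[3] = (-6.5760, 4.5821) + 9 * (0.0872, 0.9962) = (-6.5760 + 0.7844, 4.5821 + 8.9658) = (-5.7916, 13.5479)
End effector: (-5.7916, 13.5479)

Answer: -5.7916 13.5479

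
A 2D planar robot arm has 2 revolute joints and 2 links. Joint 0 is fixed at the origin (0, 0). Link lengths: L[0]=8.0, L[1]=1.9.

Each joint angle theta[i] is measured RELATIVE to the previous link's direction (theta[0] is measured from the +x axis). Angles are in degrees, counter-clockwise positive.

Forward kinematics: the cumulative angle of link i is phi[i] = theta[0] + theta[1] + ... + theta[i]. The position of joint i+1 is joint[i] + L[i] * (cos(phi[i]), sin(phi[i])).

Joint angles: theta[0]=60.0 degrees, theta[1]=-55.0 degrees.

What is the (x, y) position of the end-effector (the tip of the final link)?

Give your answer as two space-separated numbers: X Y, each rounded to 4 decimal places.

joint[0] = (0.0000, 0.0000)  (base)
link 0: phi[0] = 60 = 60 deg
  cos(60 deg) = 0.5000, sin(60 deg) = 0.8660
  joint[1] = (0.0000, 0.0000) + 8 * (0.5000, 0.8660) = (0.0000 + 4.0000, 0.0000 + 6.9282) = (4.0000, 6.9282)
link 1: phi[1] = 60 + -55 = 5 deg
  cos(5 deg) = 0.9962, sin(5 deg) = 0.0872
  joint[2] = (4.0000, 6.9282) + 1.9 * (0.9962, 0.0872) = (4.0000 + 1.8928, 6.9282 + 0.1656) = (5.8928, 7.0938)
End effector: (5.8928, 7.0938)

Answer: 5.8928 7.0938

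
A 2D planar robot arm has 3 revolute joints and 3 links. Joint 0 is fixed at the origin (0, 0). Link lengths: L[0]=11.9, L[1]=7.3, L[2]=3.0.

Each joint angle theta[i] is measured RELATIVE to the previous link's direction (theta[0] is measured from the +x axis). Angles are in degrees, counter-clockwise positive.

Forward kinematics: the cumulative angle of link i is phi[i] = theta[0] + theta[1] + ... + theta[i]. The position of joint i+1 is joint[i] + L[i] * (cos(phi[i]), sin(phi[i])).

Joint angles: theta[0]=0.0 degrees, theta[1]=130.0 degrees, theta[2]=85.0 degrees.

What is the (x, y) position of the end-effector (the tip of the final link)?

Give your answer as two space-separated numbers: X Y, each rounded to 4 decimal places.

Answer: 4.7502 3.8714

Derivation:
joint[0] = (0.0000, 0.0000)  (base)
link 0: phi[0] = 0 = 0 deg
  cos(0 deg) = 1.0000, sin(0 deg) = 0.0000
  joint[1] = (0.0000, 0.0000) + 11.9 * (1.0000, 0.0000) = (0.0000 + 11.9000, 0.0000 + 0.0000) = (11.9000, 0.0000)
link 1: phi[1] = 0 + 130 = 130 deg
  cos(130 deg) = -0.6428, sin(130 deg) = 0.7660
  joint[2] = (11.9000, 0.0000) + 7.3 * (-0.6428, 0.7660) = (11.9000 + -4.6923, 0.0000 + 5.5921) = (7.2077, 5.5921)
link 2: phi[2] = 0 + 130 + 85 = 215 deg
  cos(215 deg) = -0.8192, sin(215 deg) = -0.5736
  joint[3] = (7.2077, 5.5921) + 3 * (-0.8192, -0.5736) = (7.2077 + -2.4575, 5.5921 + -1.7207) = (4.7502, 3.8714)
End effector: (4.7502, 3.8714)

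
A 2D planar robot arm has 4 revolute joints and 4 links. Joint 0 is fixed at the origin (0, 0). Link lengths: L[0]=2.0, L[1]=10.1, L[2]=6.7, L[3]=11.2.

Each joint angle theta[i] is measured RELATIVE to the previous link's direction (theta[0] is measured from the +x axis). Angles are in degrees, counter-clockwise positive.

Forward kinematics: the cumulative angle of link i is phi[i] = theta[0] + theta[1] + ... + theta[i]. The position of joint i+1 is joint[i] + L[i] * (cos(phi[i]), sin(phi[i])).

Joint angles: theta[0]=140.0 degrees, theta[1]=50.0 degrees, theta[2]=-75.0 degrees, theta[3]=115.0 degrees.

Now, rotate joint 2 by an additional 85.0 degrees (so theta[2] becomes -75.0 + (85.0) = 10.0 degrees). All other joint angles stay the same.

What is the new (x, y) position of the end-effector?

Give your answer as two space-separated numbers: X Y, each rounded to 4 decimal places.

joint[0] = (0.0000, 0.0000)  (base)
link 0: phi[0] = 140 = 140 deg
  cos(140 deg) = -0.7660, sin(140 deg) = 0.6428
  joint[1] = (0.0000, 0.0000) + 2 * (-0.7660, 0.6428) = (0.0000 + -1.5321, 0.0000 + 1.2856) = (-1.5321, 1.2856)
link 1: phi[1] = 140 + 50 = 190 deg
  cos(190 deg) = -0.9848, sin(190 deg) = -0.1736
  joint[2] = (-1.5321, 1.2856) + 10.1 * (-0.9848, -0.1736) = (-1.5321 + -9.9466, 1.2856 + -1.7538) = (-11.4786, -0.4683)
link 2: phi[2] = 140 + 50 + 10 = 200 deg
  cos(200 deg) = -0.9397, sin(200 deg) = -0.3420
  joint[3] = (-11.4786, -0.4683) + 6.7 * (-0.9397, -0.3420) = (-11.4786 + -6.2959, -0.4683 + -2.2915) = (-17.7746, -2.7598)
link 3: phi[3] = 140 + 50 + 10 + 115 = 315 deg
  cos(315 deg) = 0.7071, sin(315 deg) = -0.7071
  joint[4] = (-17.7746, -2.7598) + 11.2 * (0.7071, -0.7071) = (-17.7746 + 7.9196, -2.7598 + -7.9196) = (-9.8550, -10.6794)
End effector: (-9.8550, -10.6794)

Answer: -9.8550 -10.6794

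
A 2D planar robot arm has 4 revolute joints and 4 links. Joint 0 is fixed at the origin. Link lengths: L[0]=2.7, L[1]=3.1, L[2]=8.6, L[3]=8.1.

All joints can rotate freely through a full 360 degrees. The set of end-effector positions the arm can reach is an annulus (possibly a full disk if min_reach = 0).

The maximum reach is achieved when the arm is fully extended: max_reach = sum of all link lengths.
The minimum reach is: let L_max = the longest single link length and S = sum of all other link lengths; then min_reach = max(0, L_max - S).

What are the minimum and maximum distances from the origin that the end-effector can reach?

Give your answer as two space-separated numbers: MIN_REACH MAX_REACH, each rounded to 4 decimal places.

Link lengths: [2.7, 3.1, 8.6, 8.1]
max_reach = 2.7 + 3.1 + 8.6 + 8.1 = 22.5
L_max = max([2.7, 3.1, 8.6, 8.1]) = 8.6
S (sum of others) = 22.5 - 8.6 = 13.9
min_reach = max(0, 8.6 - 13.9) = max(0, -5.3) = 0

Answer: 0.0000 22.5000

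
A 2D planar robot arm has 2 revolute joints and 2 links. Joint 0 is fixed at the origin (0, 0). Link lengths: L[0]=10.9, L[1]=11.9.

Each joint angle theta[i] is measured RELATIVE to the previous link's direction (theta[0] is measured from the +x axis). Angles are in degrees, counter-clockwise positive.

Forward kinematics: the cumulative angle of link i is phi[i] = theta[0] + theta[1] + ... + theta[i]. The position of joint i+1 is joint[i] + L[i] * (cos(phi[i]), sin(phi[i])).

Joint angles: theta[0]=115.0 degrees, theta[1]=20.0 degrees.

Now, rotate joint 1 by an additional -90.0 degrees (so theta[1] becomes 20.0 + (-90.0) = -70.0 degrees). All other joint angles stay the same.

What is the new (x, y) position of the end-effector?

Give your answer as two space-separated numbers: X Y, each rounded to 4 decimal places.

Answer: 3.8080 18.2933

Derivation:
joint[0] = (0.0000, 0.0000)  (base)
link 0: phi[0] = 115 = 115 deg
  cos(115 deg) = -0.4226, sin(115 deg) = 0.9063
  joint[1] = (0.0000, 0.0000) + 10.9 * (-0.4226, 0.9063) = (0.0000 + -4.6065, 0.0000 + 9.8788) = (-4.6065, 9.8788)
link 1: phi[1] = 115 + -70 = 45 deg
  cos(45 deg) = 0.7071, sin(45 deg) = 0.7071
  joint[2] = (-4.6065, 9.8788) + 11.9 * (0.7071, 0.7071) = (-4.6065 + 8.4146, 9.8788 + 8.4146) = (3.8080, 18.2933)
End effector: (3.8080, 18.2933)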